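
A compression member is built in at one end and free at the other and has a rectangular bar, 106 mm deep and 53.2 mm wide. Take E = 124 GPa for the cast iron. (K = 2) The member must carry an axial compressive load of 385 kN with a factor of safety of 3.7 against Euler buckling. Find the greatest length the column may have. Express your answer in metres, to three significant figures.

Buckling occurs about the weak axis: I_min = h·b³/12 with b = 53.2 mm (the shorter side).
I_min = 106×53.2³/12 = 1.330×10^6 mm⁴
I = 1.330×10^-6 m⁴
Required critical load P_cr = n·P = 3.7 × 385 = 1424 kN = 1.425×10^6 N
From P_cr = π²EI/(K·L)²:  L = (1/K)·√(π²EI/P_cr) = (1/2)·√(π²×1.24×10^11×1.330×10^-6/1.425×10^6)
L = 0.534 m

L_max ≈ 0.534 m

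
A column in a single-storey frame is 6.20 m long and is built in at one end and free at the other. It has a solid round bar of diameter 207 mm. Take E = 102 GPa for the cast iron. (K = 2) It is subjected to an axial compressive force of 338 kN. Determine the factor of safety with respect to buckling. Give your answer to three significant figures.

n ≈ 1.75

I = πd⁴/64 = π×207⁴/64 = 9.013×10^7 mm⁴
I = 9.013×10^7 mm⁴ = 9.013×10^-5 m⁴
Effective length L_e = K·L = 2 × 6.20 = 12.40 m
P_cr = π²EI / L_e² = π² × 102×10⁹ × 9.013×10^-5 / 12.40² = 5.901×10^5 N
Factor of safety n = P_cr / P = 590.08 / 338 = 1.75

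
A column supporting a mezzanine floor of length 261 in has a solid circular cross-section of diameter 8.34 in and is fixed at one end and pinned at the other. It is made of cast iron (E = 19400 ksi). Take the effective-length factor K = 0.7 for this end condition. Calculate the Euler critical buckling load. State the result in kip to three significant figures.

P_cr ≈ 1360 kip

I = πd⁴/64 = π×8.34⁴/64 = 237.5 in⁴
Effective length L_e = K·L = 0.7 × 261 = 182.7 in
P_cr = π²EI / L_e² = π² × 19400×10³ × 237.5 / 182.7² = 1.362×10^6 lb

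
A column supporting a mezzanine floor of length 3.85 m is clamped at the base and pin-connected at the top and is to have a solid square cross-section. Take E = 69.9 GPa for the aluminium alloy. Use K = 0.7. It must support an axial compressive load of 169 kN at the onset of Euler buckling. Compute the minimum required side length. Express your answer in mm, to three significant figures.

a ≈ 68.0 mm

L_e = K·L = 0.7 × 3.85 = 2.695 m
Required I = P_cr·L_e²/(π²E) = 1.690×10^5 × 2.695² / (π² × 6.99×10^10) = 1.779×10^-6 m⁴
I_req = 1.779×10^6 mm⁴
Solid square: I = a⁴/12  ⇒  a = (12I)^(1/4) = (12×1.779×10^6)^(1/4) = 68.0 mm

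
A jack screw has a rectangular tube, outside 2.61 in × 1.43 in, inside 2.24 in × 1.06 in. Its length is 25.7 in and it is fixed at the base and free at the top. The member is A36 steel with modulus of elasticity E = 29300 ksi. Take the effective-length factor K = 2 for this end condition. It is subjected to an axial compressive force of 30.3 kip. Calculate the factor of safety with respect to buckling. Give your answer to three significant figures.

Weak-axis I_min = (h_o·b_o³ − h_i·b_i³)/12 with b_o = 1.43, b_i = 1.060 in (shorter outer/inner sides).
I_min = (2.61×1.43³ − 2.240×1.060³)/12 = 0.4137 in⁴
Effective length L_e = K·L = 2 × 25.7 = 51.40 in
P_cr = π²EI / L_e² = π² × 29300×10³ × 0.4137 / 51.40² = 4.528×10^4 lb
Factor of safety n = P_cr / P = 45.281 / 30.3 = 1.49

n ≈ 1.49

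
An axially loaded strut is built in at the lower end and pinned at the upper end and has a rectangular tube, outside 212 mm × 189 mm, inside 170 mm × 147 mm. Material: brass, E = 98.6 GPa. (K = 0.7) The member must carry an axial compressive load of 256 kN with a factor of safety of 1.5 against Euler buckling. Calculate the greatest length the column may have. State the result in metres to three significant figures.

L_max ≈ 19.6 m

Weak-axis I_min = (h_o·b_o³ − h_i·b_i³)/12 with b_o = 189, b_i = 147.0 mm (shorter outer/inner sides).
I_min = (212×189³ − 170.0×147.0³)/12 = 7.427×10^7 mm⁴
I = 7.427×10^-5 m⁴
Required critical load P_cr = n·P = 1.5 × 256 = 384.0 kN = 3.840×10^5 N
From P_cr = π²EI/(K·L)²:  L = (1/K)·√(π²EI/P_cr) = (1/0.7)·√(π²×9.86×10^10×7.427×10^-5/3.840×10^5)
L = 19.6 m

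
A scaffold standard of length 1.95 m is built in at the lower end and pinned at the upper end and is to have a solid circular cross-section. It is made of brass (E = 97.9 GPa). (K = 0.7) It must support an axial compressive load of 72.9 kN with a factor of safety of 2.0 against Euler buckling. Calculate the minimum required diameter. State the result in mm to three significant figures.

Required P_cr = n·P = 2.0 × 72.9 = 145.8 kN
L_e = K·L = 0.7 × 1.95 = 1.365 m
Required I = P_cr·L_e²/(π²E) = 1.458×10^5 × 1.365² / (π² × 9.79×10^10) = 2.812×10^-7 m⁴
I_req = 2.812×10^5 mm⁴
Solid circle: I = πd⁴/64  ⇒  d = (64I/π)^(1/4) = (64×2.812×10^5/π)^(1/4) = 48.9 mm

d ≈ 48.9 mm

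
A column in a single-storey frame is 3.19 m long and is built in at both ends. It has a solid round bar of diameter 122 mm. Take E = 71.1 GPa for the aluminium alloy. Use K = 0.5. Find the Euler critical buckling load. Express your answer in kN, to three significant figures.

I = πd⁴/64 = π×122⁴/64 = 1.087×10^7 mm⁴
I = 1.087×10^7 mm⁴ = 1.087×10^-5 m⁴
Effective length L_e = K·L = 0.5 × 3.19 = 1.595 m
P_cr = π²EI / L_e² = π² × 71.1×10⁹ × 1.087×10^-5 / 1.595² = 3.000×10^6 N

P_cr ≈ 3000 kN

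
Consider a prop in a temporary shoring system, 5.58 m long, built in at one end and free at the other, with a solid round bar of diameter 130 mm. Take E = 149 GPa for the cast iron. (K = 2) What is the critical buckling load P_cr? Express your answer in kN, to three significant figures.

P_cr ≈ 166 kN

I = πd⁴/64 = π×130⁴/64 = 1.402×10^7 mm⁴
I = 1.402×10^7 mm⁴ = 1.402×10^-5 m⁴
Effective length L_e = K·L = 2 × 5.58 = 11.16 m
P_cr = π²EI / L_e² = π² × 149×10⁹ × 1.402×10^-5 / 11.16² = 1.655×10^5 N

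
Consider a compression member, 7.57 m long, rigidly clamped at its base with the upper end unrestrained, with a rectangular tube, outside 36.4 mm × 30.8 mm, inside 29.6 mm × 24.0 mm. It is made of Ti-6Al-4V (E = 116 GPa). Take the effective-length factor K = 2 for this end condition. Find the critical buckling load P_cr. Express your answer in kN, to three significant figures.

P_cr ≈ 0.272 kN

Weak-axis I_min = (h_o·b_o³ − h_i·b_i³)/12 with b_o = 30.8, b_i = 24.00 mm (shorter outer/inner sides).
I_min = (36.4×30.8³ − 29.60×24.00³)/12 = 5.453×10^4 mm⁴
I = 5.453×10^4 mm⁴ = 5.453×10^-8 m⁴
Effective length L_e = K·L = 2 × 7.57 = 15.14 m
P_cr = π²EI / L_e² = π² × 116×10⁹ × 5.453×10^-8 / 15.14² = 272.4 N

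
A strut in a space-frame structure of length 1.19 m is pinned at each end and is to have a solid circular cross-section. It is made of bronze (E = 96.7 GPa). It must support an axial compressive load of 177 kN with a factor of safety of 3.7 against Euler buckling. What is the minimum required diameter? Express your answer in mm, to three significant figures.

d ≈ 66.7 mm

Required P_cr = n·P = 3.7 × 177 = 654.9 kN
L_e = K·L = 1 × 1.19 = 1.190 m
Required I = P_cr·L_e²/(π²E) = 6.549×10^5 × 1.190² / (π² × 9.67×10^10) = 9.717×10^-7 m⁴
I_req = 9.717×10^5 mm⁴
Solid circle: I = πd⁴/64  ⇒  d = (64I/π)^(1/4) = (64×9.717×10^5/π)^(1/4) = 66.7 mm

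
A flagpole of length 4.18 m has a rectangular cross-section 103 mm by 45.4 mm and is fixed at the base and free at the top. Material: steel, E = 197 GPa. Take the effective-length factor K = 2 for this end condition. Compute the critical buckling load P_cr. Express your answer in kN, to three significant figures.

P_cr ≈ 22.3 kN

Buckling occurs about the weak axis: I_min = h·b³/12 with b = 45.4 mm (the shorter side).
I_min = 103×45.4³/12 = 8.032×10^5 mm⁴
I = 8.032×10^5 mm⁴ = 8.032×10^-7 m⁴
Effective length L_e = K·L = 2 × 4.18 = 8.360 m
P_cr = π²EI / L_e² = π² × 197×10⁹ × 8.032×10^-7 / 8.360² = 2.234×10^4 N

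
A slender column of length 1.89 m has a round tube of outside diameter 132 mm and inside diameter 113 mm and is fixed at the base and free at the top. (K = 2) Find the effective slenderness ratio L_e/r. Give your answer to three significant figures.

λ ≈ 87.0

d_o = 132 mm, d_i = 113 mm
I = π(d_o⁴ − d_i⁴)/64 = π(132⁴ − 113.0⁴)/64 = 6.899×10^6 mm⁴
A = 3.656×10^3 mm²;  r_min = √(I/A) = √(6.899×10^6/3.656×10^3) = 43.44 mm
L_e = K·L = 2 × 1.89 m = 3.780 m = 3780.0 mm
λ = L_e / r_min = 3780.0 / 43.44 = 87.0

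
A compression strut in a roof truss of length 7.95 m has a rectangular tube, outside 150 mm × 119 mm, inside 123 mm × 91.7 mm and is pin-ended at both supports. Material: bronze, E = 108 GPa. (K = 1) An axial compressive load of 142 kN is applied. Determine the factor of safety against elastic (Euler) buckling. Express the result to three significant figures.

Weak-axis I_min = (h_o·b_o³ − h_i·b_i³)/12 with b_o = 119, b_i = 91.70 mm (shorter outer/inner sides).
I_min = (150×119³ − 123.0×91.70³)/12 = 1.316×10^7 mm⁴
I = 1.316×10^7 mm⁴ = 1.316×10^-5 m⁴
Effective length L_e = K·L = 1 × 7.95 = 7.950 m
P_cr = π²EI / L_e² = π² × 108×10⁹ × 1.316×10^-5 / 7.950² = 2.220×10^5 N
Factor of safety n = P_cr / P = 221.96 / 142 = 1.56

n ≈ 1.56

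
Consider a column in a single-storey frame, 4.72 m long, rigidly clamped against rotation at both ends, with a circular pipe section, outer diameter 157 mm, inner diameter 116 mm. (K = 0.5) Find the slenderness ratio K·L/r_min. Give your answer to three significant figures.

d_o = 157 mm, d_i = 116 mm
I = π(d_o⁴ − d_i⁴)/64 = π(157⁴ − 116.0⁴)/64 = 2.094×10^7 mm⁴
A = 8.791×10^3 mm²;  r_min = √(I/A) = √(2.094×10^7/8.791×10^3) = 48.80 mm
L_e = K·L = 0.5 × 4.72 m = 2.360 m = 2360.0 mm
λ = L_e / r_min = 2360.0 / 48.80 = 48.4

λ ≈ 48.4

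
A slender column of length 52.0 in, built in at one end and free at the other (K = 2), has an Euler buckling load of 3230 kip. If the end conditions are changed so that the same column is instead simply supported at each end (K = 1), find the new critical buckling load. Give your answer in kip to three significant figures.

P_cr ≈ 12900 kip

P_cr ∝ 1/K², so P_cr,new = P_cr,old × (K_old/K_new)² = 3230 × (2/1)²
= 3230 × 4.000 = 12900 kip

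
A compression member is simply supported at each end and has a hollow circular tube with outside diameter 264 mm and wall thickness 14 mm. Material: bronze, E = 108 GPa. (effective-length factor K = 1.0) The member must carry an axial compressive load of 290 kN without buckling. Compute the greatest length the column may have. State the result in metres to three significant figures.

L_max ≈ 17.8 m

Inner diameter d_i = 264 − 2×14 = 236.0 mm
I = π(d_o⁴ − d_i⁴)/64 = π(264⁴ − 236.0⁴)/64 = 8.617×10^7 mm⁴
I = 8.617×10^-5 m⁴
At the buckling limit P_cr = P = 2.900×10^5 N
From P_cr = π²EI/(K·L)²:  L = (1/K)·√(π²EI/P_cr) = (1/1)·√(π²×1.08×10^11×8.617×10^-5/2.900×10^5)
L = 17.8 m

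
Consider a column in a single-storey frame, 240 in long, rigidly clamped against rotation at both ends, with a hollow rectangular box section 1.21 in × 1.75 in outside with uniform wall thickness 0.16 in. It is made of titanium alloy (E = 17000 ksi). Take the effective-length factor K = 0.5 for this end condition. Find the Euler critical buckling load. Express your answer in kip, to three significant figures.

Inner dimensions: h_i = 1.75 − 2×0.16 = 1.430 in, b_i = 1.21 − 2×0.16 = 0.8900 in
Weak-axis I_min = (h_o·b_o³ − h_i·b_i³)/12 with b_o = 1.21, b_i = 0.8900 in (shorter outer/inner sides).
I_min = (1.75×1.21³ − 1.430×0.8900³)/12 = 0.1743 in⁴
Effective length L_e = K·L = 0.5 × 240 = 120.0 in
P_cr = π²EI / L_e² = π² × 17000×10³ × 0.1743 / 120.0² = 2.031×10^3 lb

P_cr ≈ 2.03 kip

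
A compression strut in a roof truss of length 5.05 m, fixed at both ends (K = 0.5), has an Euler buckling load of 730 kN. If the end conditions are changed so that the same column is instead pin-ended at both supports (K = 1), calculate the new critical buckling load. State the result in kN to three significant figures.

P_cr ≈ 182 kN

P_cr ∝ 1/K², so P_cr,new = P_cr,old × (K_old/K_new)² = 730 × (0.5/1)²
= 730 × 0.2500 = 182 kN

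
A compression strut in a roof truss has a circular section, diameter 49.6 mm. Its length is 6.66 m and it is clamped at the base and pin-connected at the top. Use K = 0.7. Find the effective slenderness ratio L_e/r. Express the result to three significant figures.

For a solid circle r = d/4 = 49.6/4 = 12.40 mm
L_e = K·L = 0.7 × 6.66 m = 4.662 m = 4662.0 mm
λ = L_e / r_min = 4662.0 / 12.40 = 376

λ ≈ 376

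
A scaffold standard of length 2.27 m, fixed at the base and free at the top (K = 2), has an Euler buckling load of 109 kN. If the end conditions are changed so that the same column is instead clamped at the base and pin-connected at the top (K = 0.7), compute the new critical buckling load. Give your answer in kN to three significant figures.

P_cr ≈ 890 kN

P_cr ∝ 1/K², so P_cr,new = P_cr,old × (K_old/K_new)² = 109 × (2/0.7)²
= 109 × 8.163 = 890 kN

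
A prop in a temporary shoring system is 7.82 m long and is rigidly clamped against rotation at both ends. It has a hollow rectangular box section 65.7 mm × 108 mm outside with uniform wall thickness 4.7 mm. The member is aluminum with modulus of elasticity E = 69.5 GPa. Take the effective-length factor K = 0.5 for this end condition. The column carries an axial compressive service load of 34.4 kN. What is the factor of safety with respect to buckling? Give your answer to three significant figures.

Inner dimensions: h_i = 108 − 2×4.7 = 98.60 mm, b_i = 65.7 − 2×4.7 = 56.30 mm
Weak-axis I_min = (h_o·b_o³ − h_i·b_i³)/12 with b_o = 65.7, b_i = 56.30 mm (shorter outer/inner sides).
I_min = (108×65.7³ − 98.60×56.30³)/12 = 1.086×10^6 mm⁴
I = 1.086×10^6 mm⁴ = 1.086×10^-6 m⁴
Effective length L_e = K·L = 0.5 × 7.82 = 3.910 m
P_cr = π²EI / L_e² = π² × 69.5×10⁹ × 1.086×10^-6 / 3.910² = 4.873×10^4 N
Factor of safety n = P_cr / P = 48.728 / 34.4 = 1.42

n ≈ 1.42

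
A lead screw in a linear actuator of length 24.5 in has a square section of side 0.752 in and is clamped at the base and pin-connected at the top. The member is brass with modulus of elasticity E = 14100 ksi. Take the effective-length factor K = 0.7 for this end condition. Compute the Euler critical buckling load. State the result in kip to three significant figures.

P_cr ≈ 12.6 kip

I = a⁴/12 = 0.752⁴/12 = 2.665×10^-2 in⁴
Effective length L_e = K·L = 0.7 × 24.5 = 17.15 in
P_cr = π²EI / L_e² = π² × 14100×10³ × 2.665×10^-2 / 17.15² = 1.261×10^4 lb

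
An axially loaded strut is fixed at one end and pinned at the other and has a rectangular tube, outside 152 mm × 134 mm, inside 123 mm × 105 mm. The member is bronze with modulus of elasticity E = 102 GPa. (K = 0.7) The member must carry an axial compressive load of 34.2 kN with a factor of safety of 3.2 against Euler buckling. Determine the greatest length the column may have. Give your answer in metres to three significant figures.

L_max ≈ 18.7 m

Weak-axis I_min = (h_o·b_o³ − h_i·b_i³)/12 with b_o = 134, b_i = 105.0 mm (shorter outer/inner sides).
I_min = (152×134³ − 123.0×105.0³)/12 = 1.861×10^7 mm⁴
I = 1.861×10^-5 m⁴
Required critical load P_cr = n·P = 3.2 × 34.2 = 109.4 kN = 1.094×10^5 N
From P_cr = π²EI/(K·L)²:  L = (1/K)·√(π²EI/P_cr) = (1/0.7)·√(π²×1.02×10^11×1.861×10^-5/1.094×10^5)
L = 18.7 m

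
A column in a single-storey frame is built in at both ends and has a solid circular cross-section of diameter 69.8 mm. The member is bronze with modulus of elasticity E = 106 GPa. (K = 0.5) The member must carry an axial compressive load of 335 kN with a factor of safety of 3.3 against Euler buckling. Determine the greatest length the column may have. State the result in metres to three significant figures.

L_max ≈ 2.10 m

I = πd⁴/64 = π×69.8⁴/64 = 1.165×10^6 mm⁴
I = 1.165×10^-6 m⁴
Required critical load P_cr = n·P = 3.3 × 335 = 1106 kN = 1.105×10^6 N
From P_cr = π²EI/(K·L)²:  L = (1/K)·√(π²EI/P_cr) = (1/0.5)·√(π²×1.06×10^11×1.165×10^-6/1.105×10^6)
L = 2.10 m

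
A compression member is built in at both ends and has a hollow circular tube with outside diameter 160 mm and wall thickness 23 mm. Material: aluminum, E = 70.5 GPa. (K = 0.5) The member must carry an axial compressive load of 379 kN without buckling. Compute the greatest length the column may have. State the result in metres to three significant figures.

Inner diameter d_i = 160 − 2×23 = 114.0 mm
I = π(d_o⁴ − d_i⁴)/64 = π(160⁴ − 114.0⁴)/64 = 2.388×10^7 mm⁴
I = 2.388×10^-5 m⁴
At the buckling limit P_cr = P = 3.790×10^5 N
From P_cr = π²EI/(K·L)²:  L = (1/K)·√(π²EI/P_cr) = (1/0.5)·√(π²×7.05×10^10×2.388×10^-5/3.790×10^5)
L = 13.2 m

L_max ≈ 13.2 m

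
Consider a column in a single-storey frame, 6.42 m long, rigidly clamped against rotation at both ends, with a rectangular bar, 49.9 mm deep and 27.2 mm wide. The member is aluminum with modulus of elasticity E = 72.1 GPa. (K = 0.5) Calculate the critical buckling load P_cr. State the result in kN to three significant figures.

Buckling occurs about the weak axis: I_min = h·b³/12 with b = 27.2 mm (the shorter side).
I_min = 49.9×27.2³/12 = 8.368×10^4 mm⁴
I = 8.368×10^4 mm⁴ = 8.368×10^-8 m⁴
Effective length L_e = K·L = 0.5 × 6.42 = 3.210 m
P_cr = π²EI / L_e² = π² × 72.1×10⁹ × 8.368×10^-8 / 3.210² = 5.779×10^3 N

P_cr ≈ 5.78 kN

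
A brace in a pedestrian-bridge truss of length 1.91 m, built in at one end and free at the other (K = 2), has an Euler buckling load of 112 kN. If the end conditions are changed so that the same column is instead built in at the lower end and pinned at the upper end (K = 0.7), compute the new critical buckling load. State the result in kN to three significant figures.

P_cr ∝ 1/K², so P_cr,new = P_cr,old × (K_old/K_new)² = 112 × (2/0.7)²
= 112 × 8.163 = 914 kN

P_cr ≈ 914 kN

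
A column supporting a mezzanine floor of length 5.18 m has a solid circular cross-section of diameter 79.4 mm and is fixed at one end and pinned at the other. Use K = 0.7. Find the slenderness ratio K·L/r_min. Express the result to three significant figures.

For a solid circle r = d/4 = 79.4/4 = 19.85 mm
L_e = K·L = 0.7 × 5.18 m = 3.626 m = 3626.0 mm
λ = L_e / r_min = 3626.0 / 19.85 = 183

λ ≈ 183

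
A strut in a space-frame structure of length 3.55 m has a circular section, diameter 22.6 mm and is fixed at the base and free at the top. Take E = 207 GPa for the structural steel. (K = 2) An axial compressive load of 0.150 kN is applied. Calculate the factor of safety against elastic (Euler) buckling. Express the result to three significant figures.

I = πd⁴/64 = π×22.6⁴/64 = 1.281×10^4 mm⁴
I = 1.281×10^4 mm⁴ = 1.281×10^-8 m⁴
Effective length L_e = K·L = 2 × 3.55 = 7.100 m
P_cr = π²EI / L_e² = π² × 207×10⁹ × 1.281×10^-8 / 7.100² = 519.0 N
Factor of safety n = P_cr / P = 0.51899 / 0.150 = 3.46

n ≈ 3.46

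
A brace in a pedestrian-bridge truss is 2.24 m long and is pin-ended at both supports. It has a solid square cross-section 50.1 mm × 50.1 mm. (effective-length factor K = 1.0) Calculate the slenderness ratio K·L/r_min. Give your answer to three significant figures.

For a square r = a/√12 = 50.1/√12 = 14.46 mm
L_e = K·L = 1 × 2.24 m = 2.240 m = 2240.0 mm
λ = L_e / r_min = 2240.0 / 14.46 = 155

λ ≈ 155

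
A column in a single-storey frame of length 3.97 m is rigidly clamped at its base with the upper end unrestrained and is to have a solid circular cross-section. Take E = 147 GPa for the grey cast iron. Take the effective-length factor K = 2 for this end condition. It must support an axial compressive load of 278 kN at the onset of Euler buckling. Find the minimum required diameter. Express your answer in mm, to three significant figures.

L_e = K·L = 2 × 3.97 = 7.940 m
Required I = P_cr·L_e²/(π²E) = 2.780×10^5 × 7.940² / (π² × 1.47×10^11) = 1.208×10^-5 m⁴
I_req = 1.208×10^7 mm⁴
Solid circle: I = πd⁴/64  ⇒  d = (64I/π)^(1/4) = (64×1.208×10^7/π)^(1/4) = 125 mm

d ≈ 125 mm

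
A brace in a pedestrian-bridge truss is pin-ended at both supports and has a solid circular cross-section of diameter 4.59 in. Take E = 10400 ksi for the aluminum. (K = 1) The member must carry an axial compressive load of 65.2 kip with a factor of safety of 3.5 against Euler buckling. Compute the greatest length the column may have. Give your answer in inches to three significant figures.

L_max ≈ 99.0 in

I = πd⁴/64 = π×4.59⁴/64 = 21.79 in⁴
Required critical load P_cr = n·P = 3.5 × 65.2 = 228.2 kip = 2.282×10^5 lb
From P_cr = π²EI/(K·L)²:  L = (1/K)·√(π²EI/P_cr) = (1/1)·√(π²×1.04×10^7×21.79/2.282×10^5)
L = 99.0 in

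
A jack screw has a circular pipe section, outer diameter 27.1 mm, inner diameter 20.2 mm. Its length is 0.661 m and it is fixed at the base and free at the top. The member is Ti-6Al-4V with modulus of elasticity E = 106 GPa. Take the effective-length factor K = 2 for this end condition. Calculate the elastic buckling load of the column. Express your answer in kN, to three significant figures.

P_cr ≈ 11.0 kN

d_o = 27.1 mm, d_i = 20.2 mm
I = π(d_o⁴ − d_i⁴)/64 = π(27.1⁴ − 20.20⁴)/64 = 1.830×10^4 mm⁴
I = 1.830×10^4 mm⁴ = 1.830×10^-8 m⁴
Effective length L_e = K·L = 2 × 0.661 = 1.322 m
P_cr = π²EI / L_e² = π² × 106×10⁹ × 1.830×10^-8 / 1.322² = 1.096×10^4 N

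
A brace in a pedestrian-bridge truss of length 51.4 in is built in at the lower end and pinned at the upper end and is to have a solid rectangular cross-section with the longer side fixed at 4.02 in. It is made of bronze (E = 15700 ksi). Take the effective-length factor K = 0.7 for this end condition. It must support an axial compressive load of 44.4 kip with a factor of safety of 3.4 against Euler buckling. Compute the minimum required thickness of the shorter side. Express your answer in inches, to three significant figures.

Required P_cr = n·P = 3.4 × 44.4 = 151.0 kip
L_e = K·L = 0.7 × 51.4 = 35.98 in
Required I = P_cr·L_e²/(π²E) = 1.510×10^5 × 35.98² / (π² × 1.57×10^7) = 1.261 in⁴
Rectangle, weak axis: I_min = h·b³/12 with h = 4.02 in fixed  ⇒  b = (12I/h)^(1/3) = 1.56 in

b ≈ 1.56 in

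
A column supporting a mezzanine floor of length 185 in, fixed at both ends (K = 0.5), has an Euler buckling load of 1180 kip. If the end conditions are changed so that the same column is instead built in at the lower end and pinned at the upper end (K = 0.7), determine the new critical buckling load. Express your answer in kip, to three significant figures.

P_cr ∝ 1/K², so P_cr,new = P_cr,old × (K_old/K_new)² = 1180 × (0.5/0.7)²
= 1180 × 0.5102 = 602 kip

P_cr ≈ 602 kip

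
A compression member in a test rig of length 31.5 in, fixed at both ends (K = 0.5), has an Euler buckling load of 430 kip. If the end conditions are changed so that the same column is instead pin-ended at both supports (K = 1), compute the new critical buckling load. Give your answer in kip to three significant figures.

P_cr ∝ 1/K², so P_cr,new = P_cr,old × (K_old/K_new)² = 430 × (0.5/1)²
= 430 × 0.2500 = 108 kip

P_cr ≈ 108 kip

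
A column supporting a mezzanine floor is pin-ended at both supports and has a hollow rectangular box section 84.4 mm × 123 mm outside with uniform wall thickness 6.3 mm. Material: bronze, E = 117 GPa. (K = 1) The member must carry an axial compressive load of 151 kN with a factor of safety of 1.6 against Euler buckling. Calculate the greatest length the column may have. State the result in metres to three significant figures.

Inner dimensions: h_i = 123 − 2×6.3 = 110.4 mm, b_i = 84.4 − 2×6.3 = 71.80 mm
Weak-axis I_min = (h_o·b_o³ − h_i·b_i³)/12 with b_o = 84.4, b_i = 71.80 mm (shorter outer/inner sides).
I_min = (123×84.4³ − 110.4×71.80³)/12 = 2.757×10^6 mm⁴
I = 2.757×10^-6 m⁴
Required critical load P_cr = n·P = 1.6 × 151 = 241.6 kN = 2.416×10^5 N
From P_cr = π²EI/(K·L)²:  L = (1/K)·√(π²EI/P_cr) = (1/1)·√(π²×1.17×10^11×2.757×10^-6/2.416×10^5)
L = 3.63 m

L_max ≈ 3.63 m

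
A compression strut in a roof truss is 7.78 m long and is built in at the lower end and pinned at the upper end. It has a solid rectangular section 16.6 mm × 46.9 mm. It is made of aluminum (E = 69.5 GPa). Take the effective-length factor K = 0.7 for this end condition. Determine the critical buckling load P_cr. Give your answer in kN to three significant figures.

Buckling occurs about the weak axis: I_min = h·b³/12 with b = 16.6 mm (the shorter side).
I_min = 46.9×16.6³/12 = 1.788×10^4 mm⁴
I = 1.788×10^4 mm⁴ = 1.788×10^-8 m⁴
Effective length L_e = K·L = 0.7 × 7.78 = 5.446 m
P_cr = π²EI / L_e² = π² × 69.5×10⁹ × 1.788×10^-8 / 5.446² = 413.5 N

P_cr ≈ 0.413 kN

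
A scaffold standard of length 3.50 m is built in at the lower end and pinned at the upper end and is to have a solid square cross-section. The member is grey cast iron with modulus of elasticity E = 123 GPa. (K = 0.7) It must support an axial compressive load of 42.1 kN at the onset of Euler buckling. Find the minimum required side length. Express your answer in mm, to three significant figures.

a ≈ 39.8 mm

L_e = K·L = 0.7 × 3.50 = 2.450 m
Required I = P_cr·L_e²/(π²E) = 4.210×10^4 × 2.450² / (π² × 1.23×10^11) = 2.082×10^-7 m⁴
I_req = 2.082×10^5 mm⁴
Solid square: I = a⁴/12  ⇒  a = (12I)^(1/4) = (12×2.082×10^5)^(1/4) = 39.8 mm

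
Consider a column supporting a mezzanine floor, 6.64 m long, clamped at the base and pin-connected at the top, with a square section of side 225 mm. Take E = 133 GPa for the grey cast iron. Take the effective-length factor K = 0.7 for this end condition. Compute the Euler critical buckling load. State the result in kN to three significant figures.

P_cr ≈ 13000 kN

I = a⁴/12 = 225⁴/12 = 2.136×10^8 mm⁴
I = 2.136×10^8 mm⁴ = 2.136×10^-4 m⁴
Effective length L_e = K·L = 0.7 × 6.64 = 4.648 m
P_cr = π²EI / L_e² = π² × 133×10⁹ × 2.136×10^-4 / 4.648² = 1.298×10^7 N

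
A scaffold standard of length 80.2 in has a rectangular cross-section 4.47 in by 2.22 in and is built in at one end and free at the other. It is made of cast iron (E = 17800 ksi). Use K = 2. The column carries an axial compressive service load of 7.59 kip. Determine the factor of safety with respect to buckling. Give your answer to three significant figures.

Buckling occurs about the weak axis: I_min = h·b³/12 with b = 2.22 in (the shorter side).
I_min = 4.47×2.22³/12 = 4.076 in⁴
Effective length L_e = K·L = 2 × 80.2 = 160.4 in
P_cr = π²EI / L_e² = π² × 17800×10³ × 4.076 / 160.4² = 2.783×10^4 lb
Factor of safety n = P_cr / P = 27.829 / 7.59 = 3.67

n ≈ 3.67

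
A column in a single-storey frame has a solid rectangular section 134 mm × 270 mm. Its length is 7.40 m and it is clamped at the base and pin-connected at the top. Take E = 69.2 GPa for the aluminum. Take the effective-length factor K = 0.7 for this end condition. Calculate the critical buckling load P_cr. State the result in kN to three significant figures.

P_cr ≈ 1380 kN

Buckling occurs about the weak axis: I_min = h·b³/12 with b = 134 mm (the shorter side).
I_min = 270×134³/12 = 5.414×10^7 mm⁴
I = 5.414×10^7 mm⁴ = 5.414×10^-5 m⁴
Effective length L_e = K·L = 0.7 × 7.40 = 5.180 m
P_cr = π²EI / L_e² = π² × 69.2×10⁹ × 5.414×10^-5 / 5.180² = 1.378×10^6 N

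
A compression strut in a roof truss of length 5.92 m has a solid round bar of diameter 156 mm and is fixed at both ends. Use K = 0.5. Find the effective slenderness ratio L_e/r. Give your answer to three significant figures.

For a solid circle r = d/4 = 156/4 = 39.00 mm
L_e = K·L = 0.5 × 5.92 m = 2.960 m = 2960.0 mm
λ = L_e / r_min = 2960.0 / 39.00 = 75.9

λ ≈ 75.9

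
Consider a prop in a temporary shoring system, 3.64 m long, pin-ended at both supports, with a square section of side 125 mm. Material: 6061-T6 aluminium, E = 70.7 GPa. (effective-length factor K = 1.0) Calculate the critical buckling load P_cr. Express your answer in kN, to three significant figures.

I = a⁴/12 = 125⁴/12 = 2.035×10^7 mm⁴
I = 2.035×10^7 mm⁴ = 2.035×10^-5 m⁴
Effective length L_e = K·L = 1 × 3.64 = 3.640 m
P_cr = π²EI / L_e² = π² × 70.7×10⁹ × 2.035×10^-5 / 3.640² = 1.071×10^6 N

P_cr ≈ 1070 kN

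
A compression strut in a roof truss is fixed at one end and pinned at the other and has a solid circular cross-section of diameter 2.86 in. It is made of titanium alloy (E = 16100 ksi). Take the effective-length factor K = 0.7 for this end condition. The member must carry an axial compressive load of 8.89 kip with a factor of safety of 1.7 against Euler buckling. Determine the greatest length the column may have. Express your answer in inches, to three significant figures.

I = πd⁴/64 = π×2.86⁴/64 = 3.284 in⁴
Required critical load P_cr = n·P = 1.7 × 8.89 = 15.11 kip = 1.511×10^4 lb
From P_cr = π²EI/(K·L)²:  L = (1/K)·√(π²EI/P_cr) = (1/0.7)·√(π²×1.61×10^7×3.284/1.511×10^4)
L = 265 in

L_max ≈ 265 in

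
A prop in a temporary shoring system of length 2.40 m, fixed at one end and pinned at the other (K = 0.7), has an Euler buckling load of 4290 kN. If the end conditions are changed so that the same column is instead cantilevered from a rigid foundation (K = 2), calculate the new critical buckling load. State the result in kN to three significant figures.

P_cr ∝ 1/K², so P_cr,new = P_cr,old × (K_old/K_new)² = 4290 × (0.7/2)²
= 4290 × 0.1225 = 526 kN

P_cr ≈ 526 kN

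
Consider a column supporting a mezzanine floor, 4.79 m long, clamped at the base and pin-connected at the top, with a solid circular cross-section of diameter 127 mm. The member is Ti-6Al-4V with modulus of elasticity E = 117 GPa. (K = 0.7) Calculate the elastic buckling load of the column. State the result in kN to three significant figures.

I = πd⁴/64 = π×127⁴/64 = 1.277×10^7 mm⁴
I = 1.277×10^7 mm⁴ = 1.277×10^-5 m⁴
Effective length L_e = K·L = 0.7 × 4.79 = 3.353 m
P_cr = π²EI / L_e² = π² × 117×10⁹ × 1.277×10^-5 / 3.353² = 1.312×10^6 N

P_cr ≈ 1310 kN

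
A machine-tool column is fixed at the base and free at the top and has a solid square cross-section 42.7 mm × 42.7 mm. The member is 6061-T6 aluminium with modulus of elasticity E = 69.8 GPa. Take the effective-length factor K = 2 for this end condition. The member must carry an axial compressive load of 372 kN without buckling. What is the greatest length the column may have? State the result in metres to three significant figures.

L_max ≈ 0.358 m

I = a⁴/12 = 42.7⁴/12 = 2.770×10^5 mm⁴
I = 2.770×10^-7 m⁴
At the buckling limit P_cr = P = 3.720×10^5 N
From P_cr = π²EI/(K·L)²:  L = (1/K)·√(π²EI/P_cr) = (1/2)·√(π²×6.98×10^10×2.770×10^-7/3.720×10^5)
L = 0.358 m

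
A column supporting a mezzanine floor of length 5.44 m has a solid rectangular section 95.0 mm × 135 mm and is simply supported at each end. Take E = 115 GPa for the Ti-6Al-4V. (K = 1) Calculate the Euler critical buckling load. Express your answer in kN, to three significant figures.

P_cr ≈ 370 kN

Buckling occurs about the weak axis: I_min = h·b³/12 with b = 95.0 mm (the shorter side).
I_min = 135×95.0³/12 = 9.645×10^6 mm⁴
I = 9.645×10^6 mm⁴ = 9.645×10^-6 m⁴
Effective length L_e = K·L = 1 × 5.44 = 5.440 m
P_cr = π²EI / L_e² = π² × 115×10⁹ × 9.645×10^-6 / 5.440² = 3.699×10^5 N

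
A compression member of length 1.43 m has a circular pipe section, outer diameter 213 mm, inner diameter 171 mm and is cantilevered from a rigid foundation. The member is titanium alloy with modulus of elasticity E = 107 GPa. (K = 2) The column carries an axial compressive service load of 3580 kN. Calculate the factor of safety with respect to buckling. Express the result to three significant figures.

n ≈ 2.13

d_o = 213 mm, d_i = 171 mm
I = π(d_o⁴ − d_i⁴)/64 = π(213⁴ − 171.0⁴)/64 = 5.907×10^7 mm⁴
I = 5.907×10^7 mm⁴ = 5.907×10^-5 m⁴
Effective length L_e = K·L = 2 × 1.43 = 2.860 m
P_cr = π²EI / L_e² = π² × 107×10⁹ × 5.907×10^-5 / 2.860² = 7.626×10^6 N
Factor of safety n = P_cr / P = 7626.0 / 3580 = 2.13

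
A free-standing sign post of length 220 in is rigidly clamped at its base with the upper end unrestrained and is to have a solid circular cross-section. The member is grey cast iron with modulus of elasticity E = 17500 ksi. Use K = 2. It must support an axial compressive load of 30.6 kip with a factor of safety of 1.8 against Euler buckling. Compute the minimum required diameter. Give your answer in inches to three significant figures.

Required P_cr = n·P = 1.8 × 30.6 = 55.08 kip
L_e = K·L = 2 × 220 = 440.0 in
Required I = P_cr·L_e²/(π²E) = 5.508×10^4 × 440.0² / (π² × 1.75×10^7) = 61.74 in⁴
Solid circle: I = πd⁴/64  ⇒  d = (64I/π)^(1/4) = (64×61.74/π)^(1/4) = 5.96 in

d ≈ 5.96 in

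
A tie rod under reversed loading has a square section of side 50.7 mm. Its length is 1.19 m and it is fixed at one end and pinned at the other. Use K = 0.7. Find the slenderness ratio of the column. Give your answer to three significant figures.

For a square r = a/√12 = 50.7/√12 = 14.64 mm
L_e = K·L = 0.7 × 1.19 m = 0.8330 m = 833.00 mm
λ = L_e / r_min = 833.00 / 14.64 = 56.9

λ ≈ 56.9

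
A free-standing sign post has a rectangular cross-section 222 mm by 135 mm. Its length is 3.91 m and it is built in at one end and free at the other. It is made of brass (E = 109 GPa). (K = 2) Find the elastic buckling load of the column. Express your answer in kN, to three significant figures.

Buckling occurs about the weak axis: I_min = h·b³/12 with b = 135 mm (the shorter side).
I_min = 222×135³/12 = 4.552×10^7 mm⁴
I = 4.552×10^7 mm⁴ = 4.552×10^-5 m⁴
Effective length L_e = K·L = 2 × 3.91 = 7.820 m
P_cr = π²EI / L_e² = π² × 109×10⁹ × 4.552×10^-5 / 7.820² = 8.007×10^5 N

P_cr ≈ 801 kN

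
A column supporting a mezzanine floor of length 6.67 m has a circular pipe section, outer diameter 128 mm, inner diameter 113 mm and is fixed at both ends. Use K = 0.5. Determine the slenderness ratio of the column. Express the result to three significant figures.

λ ≈ 78.1

d_o = 128 mm, d_i = 113 mm
I = π(d_o⁴ − d_i⁴)/64 = π(128⁴ − 113.0⁴)/64 = 5.173×10^6 mm⁴
A = 2.839×10^3 mm²;  r_min = √(I/A) = √(5.173×10^6/2.839×10^3) = 42.69 mm
L_e = K·L = 0.5 × 6.67 m = 3.335 m = 3335.0 mm
λ = L_e / r_min = 3335.0 / 42.69 = 78.1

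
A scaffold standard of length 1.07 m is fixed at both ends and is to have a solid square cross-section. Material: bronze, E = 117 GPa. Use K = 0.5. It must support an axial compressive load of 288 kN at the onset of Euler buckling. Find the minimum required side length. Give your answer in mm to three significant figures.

a ≈ 30.4 mm

L_e = K·L = 0.5 × 1.07 = 0.5350 m
Required I = P_cr·L_e²/(π²E) = 2.880×10^5 × 0.5350² / (π² × 1.17×10^11) = 7.139×10^-8 m⁴
I_req = 7.139×10^4 mm⁴
Solid square: I = a⁴/12  ⇒  a = (12I)^(1/4) = (12×7.139×10^4)^(1/4) = 30.4 mm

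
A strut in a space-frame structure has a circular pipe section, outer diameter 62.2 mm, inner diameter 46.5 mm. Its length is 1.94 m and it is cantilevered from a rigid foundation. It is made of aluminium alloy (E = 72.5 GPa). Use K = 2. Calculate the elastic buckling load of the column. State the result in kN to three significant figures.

P_cr ≈ 24.0 kN

d_o = 62.2 mm, d_i = 46.5 mm
I = π(d_o⁴ − d_i⁴)/64 = π(62.2⁴ − 46.50⁴)/64 = 5.052×10^5 mm⁴
I = 5.052×10^5 mm⁴ = 5.052×10^-7 m⁴
Effective length L_e = K·L = 2 × 1.94 = 3.880 m
P_cr = π²EI / L_e² = π² × 72.5×10⁹ × 5.052×10^-7 / 3.880² = 2.401×10^4 N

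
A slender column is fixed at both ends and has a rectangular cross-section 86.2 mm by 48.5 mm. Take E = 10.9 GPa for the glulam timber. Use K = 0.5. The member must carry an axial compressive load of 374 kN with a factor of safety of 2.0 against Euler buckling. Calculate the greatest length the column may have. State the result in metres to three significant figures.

L_max ≈ 0.687 m

Buckling occurs about the weak axis: I_min = h·b³/12 with b = 48.5 mm (the shorter side).
I_min = 86.2×48.5³/12 = 8.195×10^5 mm⁴
I = 8.195×10^-7 m⁴
Required critical load P_cr = n·P = 2.0 × 374 = 748.0 kN = 7.480×10^5 N
From P_cr = π²EI/(K·L)²:  L = (1/K)·√(π²EI/P_cr) = (1/0.5)·√(π²×1.09×10^10×8.195×10^-7/7.480×10^5)
L = 0.687 m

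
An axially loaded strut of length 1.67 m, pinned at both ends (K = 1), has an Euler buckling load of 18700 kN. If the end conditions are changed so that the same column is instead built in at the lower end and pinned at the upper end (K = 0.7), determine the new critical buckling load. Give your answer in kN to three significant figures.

P_cr ∝ 1/K², so P_cr,new = P_cr,old × (K_old/K_new)² = 18700 × (1/0.7)²
= 18700 × 2.041 = 38200 kN

P_cr ≈ 38200 kN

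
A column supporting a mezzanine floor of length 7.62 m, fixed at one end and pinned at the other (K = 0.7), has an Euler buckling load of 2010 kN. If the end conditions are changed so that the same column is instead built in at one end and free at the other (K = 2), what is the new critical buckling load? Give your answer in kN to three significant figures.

P_cr ∝ 1/K², so P_cr,new = P_cr,old × (K_old/K_new)² = 2010 × (0.7/2)²
= 2010 × 0.1225 = 246 kN

P_cr ≈ 246 kN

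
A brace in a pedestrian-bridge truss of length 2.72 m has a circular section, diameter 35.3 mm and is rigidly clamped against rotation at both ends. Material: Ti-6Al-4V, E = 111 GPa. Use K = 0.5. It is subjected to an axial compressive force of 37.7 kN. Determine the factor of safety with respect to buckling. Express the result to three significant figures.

I = πd⁴/64 = π×35.3⁴/64 = 7.622×10^4 mm⁴
I = 7.622×10^4 mm⁴ = 7.622×10^-8 m⁴
Effective length L_e = K·L = 0.5 × 2.72 = 1.360 m
P_cr = π²EI / L_e² = π² × 111×10⁹ × 7.622×10^-8 / 1.360² = 4.515×10^4 N
Factor of safety n = P_cr / P = 45.145 / 37.7 = 1.20

n ≈ 1.20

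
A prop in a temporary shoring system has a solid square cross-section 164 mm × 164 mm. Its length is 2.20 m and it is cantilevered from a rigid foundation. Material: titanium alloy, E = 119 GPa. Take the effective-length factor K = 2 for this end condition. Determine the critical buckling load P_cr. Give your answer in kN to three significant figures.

I = a⁴/12 = 164⁴/12 = 6.028×10^7 mm⁴
I = 6.028×10^7 mm⁴ = 6.028×10^-5 m⁴
Effective length L_e = K·L = 2 × 2.20 = 4.400 m
P_cr = π²EI / L_e² = π² × 119×10⁹ × 6.028×10^-5 / 4.400² = 3.657×10^6 N

P_cr ≈ 3660 kN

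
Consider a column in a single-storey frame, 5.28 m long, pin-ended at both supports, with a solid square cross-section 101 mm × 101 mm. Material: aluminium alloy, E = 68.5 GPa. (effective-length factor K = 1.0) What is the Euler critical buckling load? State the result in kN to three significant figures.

I = a⁴/12 = 101⁴/12 = 8.672×10^6 mm⁴
I = 8.672×10^6 mm⁴ = 8.672×10^-6 m⁴
Effective length L_e = K·L = 1 × 5.28 = 5.280 m
P_cr = π²EI / L_e² = π² × 68.5×10⁹ × 8.672×10^-6 / 5.280² = 2.103×10^5 N

P_cr ≈ 210 kN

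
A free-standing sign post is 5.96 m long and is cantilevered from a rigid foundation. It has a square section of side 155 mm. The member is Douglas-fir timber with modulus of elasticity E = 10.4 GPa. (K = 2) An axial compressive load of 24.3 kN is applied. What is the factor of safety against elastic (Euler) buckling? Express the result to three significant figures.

I = a⁴/12 = 155⁴/12 = 4.810×10^7 mm⁴
I = 4.810×10^7 mm⁴ = 4.810×10^-5 m⁴
Effective length L_e = K·L = 2 × 5.96 = 11.92 m
P_cr = π²EI / L_e² = π² × 10.4×10⁹ × 4.810×10^-5 / 11.92² = 3.475×10^4 N
Factor of safety n = P_cr / P = 34.748 / 24.3 = 1.43

n ≈ 1.43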